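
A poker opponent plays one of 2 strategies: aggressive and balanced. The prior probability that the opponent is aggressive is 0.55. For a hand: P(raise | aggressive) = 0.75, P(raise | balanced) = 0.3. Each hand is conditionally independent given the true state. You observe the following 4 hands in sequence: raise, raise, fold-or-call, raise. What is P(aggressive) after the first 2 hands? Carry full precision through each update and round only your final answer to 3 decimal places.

0.884

After 'raise': P(aggressive) = 0.75·0.5500 / (0.75·0.5500 + 0.3·0.4500) ≈ 0.7534
After 'raise': P(aggressive) = 0.75·0.7534 / (0.75·0.7534 + 0.3·0.2466) ≈ 0.8842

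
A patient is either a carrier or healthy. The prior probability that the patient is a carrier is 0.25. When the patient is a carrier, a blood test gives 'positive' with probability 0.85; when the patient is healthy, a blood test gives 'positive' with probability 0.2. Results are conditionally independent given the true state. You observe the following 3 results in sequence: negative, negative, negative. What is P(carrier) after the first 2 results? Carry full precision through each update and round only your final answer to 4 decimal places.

After 'negative': P(carrier) = 0.15·0.2500 / (0.15·0.2500 + 0.8·0.7500) ≈ 0.0588
After 'negative': P(carrier) = 0.15·0.0588 / (0.15·0.0588 + 0.8·0.9412) ≈ 0.0116

0.0116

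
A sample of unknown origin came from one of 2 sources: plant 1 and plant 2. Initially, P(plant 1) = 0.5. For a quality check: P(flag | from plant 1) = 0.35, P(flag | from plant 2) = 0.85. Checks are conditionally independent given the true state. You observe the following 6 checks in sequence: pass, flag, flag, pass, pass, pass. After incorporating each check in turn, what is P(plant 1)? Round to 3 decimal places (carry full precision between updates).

After 'pass': P(plant 1) = 0.65·0.5000 / (0.65·0.5000 + 0.15·0.5000) ≈ 0.8125
After 'flag': P(plant 1) = 0.35·0.8125 / (0.35·0.8125 + 0.85·0.1875) ≈ 0.6408
After 'flag': P(plant 1) = 0.35·0.6408 / (0.35·0.6408 + 0.85·0.3592) ≈ 0.4235
After 'pass': P(plant 1) = 0.65·0.4235 / (0.65·0.4235 + 0.15·0.5765) ≈ 0.7610
After 'pass': P(plant 1) = 0.65·0.7610 / (0.65·0.7610 + 0.15·0.2390) ≈ 0.9324
After 'pass': P(plant 1) = 0.65·0.9324 / (0.65·0.9324 + 0.15·0.0676) ≈ 0.9835

0.984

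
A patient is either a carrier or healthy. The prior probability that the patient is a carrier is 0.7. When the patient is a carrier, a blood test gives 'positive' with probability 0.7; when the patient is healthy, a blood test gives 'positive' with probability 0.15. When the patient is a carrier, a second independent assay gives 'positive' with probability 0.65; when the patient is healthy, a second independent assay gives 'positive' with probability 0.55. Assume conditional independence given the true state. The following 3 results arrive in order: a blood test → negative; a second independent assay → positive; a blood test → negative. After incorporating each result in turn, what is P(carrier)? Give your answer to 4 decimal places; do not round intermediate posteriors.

0.2557

After a blood test='negative': P(carrier) = 0.3·0.7000 / (0.3·0.7000 + 0.85·0.3000) ≈ 0.4516
After a second independent assay='positive': P(carrier) = 0.65·0.4516 / (0.65·0.4516 + 0.55·0.5484) ≈ 0.4932
After a blood test='negative': P(carrier) = 0.3·0.4932 / (0.3·0.4932 + 0.85·0.5068) ≈ 0.2557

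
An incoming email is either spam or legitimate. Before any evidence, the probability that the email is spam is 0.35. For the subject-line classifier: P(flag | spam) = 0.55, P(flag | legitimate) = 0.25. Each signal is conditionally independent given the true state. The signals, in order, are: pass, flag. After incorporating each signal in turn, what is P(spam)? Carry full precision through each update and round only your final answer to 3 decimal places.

0.415

After 'pass': P(spam) = 0.45·0.3500 / (0.45·0.3500 + 0.75·0.6500) ≈ 0.2442
After 'flag': P(spam) = 0.55·0.2442 / (0.55·0.2442 + 0.25·0.7558) ≈ 0.4155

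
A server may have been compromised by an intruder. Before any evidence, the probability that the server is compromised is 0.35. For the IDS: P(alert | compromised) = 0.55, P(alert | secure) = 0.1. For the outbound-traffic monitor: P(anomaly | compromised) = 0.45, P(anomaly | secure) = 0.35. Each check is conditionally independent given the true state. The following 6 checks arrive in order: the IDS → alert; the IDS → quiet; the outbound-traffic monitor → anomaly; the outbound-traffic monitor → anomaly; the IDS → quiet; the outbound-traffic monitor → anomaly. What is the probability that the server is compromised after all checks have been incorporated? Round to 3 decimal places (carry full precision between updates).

After the IDS='alert': P(compromised) = 0.55·0.3500 / (0.55·0.3500 + 0.1·0.6500) ≈ 0.7476
After the IDS='quiet': P(compromised) = 0.45·0.7476 / (0.45·0.7476 + 0.9·0.2524) ≈ 0.5969
After the outbound-traffic monitor='anomaly': P(compromised) = 0.45·0.5969 / (0.45·0.5969 + 0.35·0.4031) ≈ 0.6556
After the outbound-traffic monitor='anomaly': P(compromised) = 0.45·0.6556 / (0.45·0.6556 + 0.35·0.3444) ≈ 0.7100
After the IDS='quiet': P(compromised) = 0.45·0.7100 / (0.45·0.7100 + 0.9·0.2900) ≈ 0.5503
After the outbound-traffic monitor='anomaly': P(compromised) = 0.45·0.5503 / (0.45·0.5503 + 0.35·0.4497) ≈ 0.6114

0.611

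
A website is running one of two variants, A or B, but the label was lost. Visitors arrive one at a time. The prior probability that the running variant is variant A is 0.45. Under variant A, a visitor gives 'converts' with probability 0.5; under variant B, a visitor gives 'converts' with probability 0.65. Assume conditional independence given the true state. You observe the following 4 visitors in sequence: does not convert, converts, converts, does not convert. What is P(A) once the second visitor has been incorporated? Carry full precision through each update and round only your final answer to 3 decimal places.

0.473

After 'does not convert': P(A) = 0.5·0.4500 / (0.5·0.4500 + 0.35·0.5500) ≈ 0.5389
After 'converts': P(A) = 0.5·0.5389 / (0.5·0.5389 + 0.65·0.4611) ≈ 0.4734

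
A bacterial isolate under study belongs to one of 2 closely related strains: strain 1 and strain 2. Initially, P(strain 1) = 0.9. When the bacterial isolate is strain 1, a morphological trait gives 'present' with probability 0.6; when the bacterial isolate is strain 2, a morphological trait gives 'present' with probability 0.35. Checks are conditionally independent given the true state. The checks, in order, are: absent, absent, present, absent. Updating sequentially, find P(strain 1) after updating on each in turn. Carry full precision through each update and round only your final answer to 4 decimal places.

0.7824

After 'absent': P(strain 1) = 0.4·0.9000 / (0.4·0.9000 + 0.65·0.1000) ≈ 0.8471
After 'absent': P(strain 1) = 0.4·0.8471 / (0.4·0.8471 + 0.65·0.1529) ≈ 0.7732
After 'present': P(strain 1) = 0.6·0.7732 / (0.6·0.7732 + 0.35·0.2268) ≈ 0.8539
After 'absent': P(strain 1) = 0.4·0.8539 / (0.4·0.8539 + 0.65·0.1461) ≈ 0.7824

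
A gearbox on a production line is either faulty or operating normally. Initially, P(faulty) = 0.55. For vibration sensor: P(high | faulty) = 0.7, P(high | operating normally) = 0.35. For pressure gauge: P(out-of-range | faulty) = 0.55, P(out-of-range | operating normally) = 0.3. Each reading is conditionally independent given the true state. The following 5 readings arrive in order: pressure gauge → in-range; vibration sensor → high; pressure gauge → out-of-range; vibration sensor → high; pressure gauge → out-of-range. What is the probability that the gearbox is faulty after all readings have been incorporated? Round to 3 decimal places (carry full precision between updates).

After pressure gauge='in-range': P(faulty) = 0.45·0.5500 / (0.45·0.5500 + 0.7·0.4500) ≈ 0.4400
After vibration sensor='high': P(faulty) = 0.7·0.4400 / (0.7·0.4400 + 0.35·0.5600) ≈ 0.6111
After pressure gauge='out-of-range': P(faulty) = 0.55·0.6111 / (0.55·0.6111 + 0.3·0.3889) ≈ 0.7423
After vibration sensor='high': P(faulty) = 0.7·0.7423 / (0.7·0.7423 + 0.35·0.2577) ≈ 0.8521
After pressure gauge='out-of-range': P(faulty) = 0.55·0.8521 / (0.55·0.8521 + 0.3·0.1479) ≈ 0.9135

0.914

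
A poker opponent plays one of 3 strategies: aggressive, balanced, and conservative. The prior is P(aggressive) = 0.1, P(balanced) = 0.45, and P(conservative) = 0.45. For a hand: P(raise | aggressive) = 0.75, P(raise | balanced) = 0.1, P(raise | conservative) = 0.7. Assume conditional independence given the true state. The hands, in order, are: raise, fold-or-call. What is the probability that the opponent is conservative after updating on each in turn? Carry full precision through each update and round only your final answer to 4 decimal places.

After 'raise': normaliser = 0.75·0.1000 + 0.1·0.4500 + 0.7·0.4500; P(aggressive) ≈ 0.1724, P(balanced) ≈ 0.1034, P(conservative) ≈ 0.7241
After 'fold-or-call': normaliser = 0.25·0.1724 + 0.9·0.1034 + 0.3·0.7241; P(aggressive) ≈ 0.1220, P(balanced) ≈ 0.2634, P(conservative) ≈ 0.6146

0.6146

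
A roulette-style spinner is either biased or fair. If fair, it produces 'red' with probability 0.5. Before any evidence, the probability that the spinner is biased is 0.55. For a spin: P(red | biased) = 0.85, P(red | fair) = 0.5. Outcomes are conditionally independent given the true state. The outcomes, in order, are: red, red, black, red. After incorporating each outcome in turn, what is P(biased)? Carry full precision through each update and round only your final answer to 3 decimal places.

Each posterior becomes the prior for the next update.
After 'red': P(biased) = 0.85·0.5500 / (0.85·0.5500 + 0.5·0.4500) ≈ 0.6751
After 'red': P(biased) = 0.85·0.6751 / (0.85·0.6751 + 0.5·0.3249) ≈ 0.7794
After 'black': P(biased) = 0.15·0.7794 / (0.15·0.7794 + 0.5·0.2206) ≈ 0.5145
After 'red': P(biased) = 0.85·0.5145 / (0.85·0.5145 + 0.5·0.4855) ≈ 0.6430

0.643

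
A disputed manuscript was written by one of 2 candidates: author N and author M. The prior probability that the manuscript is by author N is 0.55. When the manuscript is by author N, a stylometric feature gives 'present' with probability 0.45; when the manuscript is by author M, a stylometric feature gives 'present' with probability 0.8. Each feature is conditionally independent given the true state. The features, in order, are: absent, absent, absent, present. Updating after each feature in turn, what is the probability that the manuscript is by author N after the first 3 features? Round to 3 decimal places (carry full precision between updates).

0.962

After 'absent': P(author N) = 0.55·0.5500 / (0.55·0.5500 + 0.2·0.4500) ≈ 0.7707
After 'absent': P(author N) = 0.55·0.7707 / (0.55·0.7707 + 0.2·0.2293) ≈ 0.9024
After 'absent': P(author N) = 0.55·0.9024 / (0.55·0.9024 + 0.2·0.0976) ≈ 0.9621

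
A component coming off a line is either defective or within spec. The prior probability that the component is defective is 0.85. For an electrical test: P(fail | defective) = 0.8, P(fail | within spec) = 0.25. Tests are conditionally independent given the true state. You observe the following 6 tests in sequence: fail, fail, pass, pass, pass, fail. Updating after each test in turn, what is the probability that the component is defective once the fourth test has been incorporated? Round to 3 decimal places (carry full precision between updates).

0.805

After 'fail': P(defective) = 0.8·0.8500 / (0.8·0.8500 + 0.25·0.1500) ≈ 0.9477
After 'fail': P(defective) = 0.8·0.9477 / (0.8·0.9477 + 0.25·0.0523) ≈ 0.9831
After 'pass': P(defective) = 0.2·0.9831 / (0.2·0.9831 + 0.75·0.0169) ≈ 0.9393
After 'pass': P(defective) = 0.2·0.9393 / (0.2·0.9393 + 0.75·0.0607) ≈ 0.8049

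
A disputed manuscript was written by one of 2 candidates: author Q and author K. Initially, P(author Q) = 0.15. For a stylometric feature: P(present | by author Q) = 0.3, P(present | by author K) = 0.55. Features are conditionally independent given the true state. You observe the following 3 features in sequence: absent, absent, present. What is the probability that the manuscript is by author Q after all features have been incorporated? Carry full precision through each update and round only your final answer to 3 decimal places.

After 'absent': P(author Q) = 0.7·0.1500 / (0.7·0.1500 + 0.45·0.8500) ≈ 0.2154
After 'absent': P(author Q) = 0.7·0.2154 / (0.7·0.2154 + 0.45·0.7846) ≈ 0.2992
After 'present': P(author Q) = 0.3·0.2992 / (0.3·0.2992 + 0.55·0.7008) ≈ 0.1889

0.189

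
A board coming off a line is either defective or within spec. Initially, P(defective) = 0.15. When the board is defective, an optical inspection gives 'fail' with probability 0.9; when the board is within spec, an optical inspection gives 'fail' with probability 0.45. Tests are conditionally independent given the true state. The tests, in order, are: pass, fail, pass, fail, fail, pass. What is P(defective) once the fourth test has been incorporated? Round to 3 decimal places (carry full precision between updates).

Apply Bayes' rule sequentially, carrying P(defective) forward.
After 'pass': P(defective) = 0.1·0.1500 / (0.1·0.1500 + 0.55·0.8500) ≈ 0.0311
After 'fail': P(defective) = 0.9·0.0311 / (0.9·0.0311 + 0.45·0.9689) ≈ 0.0603
After 'pass': P(defective) = 0.1·0.0603 / (0.1·0.0603 + 0.55·0.9397) ≈ 0.0115
After 'fail': P(defective) = 0.9·0.0115 / (0.9·0.0115 + 0.45·0.9885) ≈ 0.0228

0.023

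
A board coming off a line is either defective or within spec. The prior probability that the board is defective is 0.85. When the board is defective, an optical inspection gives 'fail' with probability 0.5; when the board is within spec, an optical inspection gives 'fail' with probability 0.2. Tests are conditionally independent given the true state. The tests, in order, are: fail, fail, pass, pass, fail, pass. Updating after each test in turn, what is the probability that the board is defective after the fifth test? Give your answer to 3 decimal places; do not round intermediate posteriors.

0.972

After 'fail': P(defective) = 0.5·0.8500 / (0.5·0.8500 + 0.2·0.1500) ≈ 0.9341
After 'fail': P(defective) = 0.5·0.9341 / (0.5·0.9341 + 0.2·0.0659) ≈ 0.9725
After 'pass': P(defective) = 0.5·0.9725 / (0.5·0.9725 + 0.8·0.0275) ≈ 0.9568
After 'pass': P(defective) = 0.5·0.9568 / (0.5·0.9568 + 0.8·0.0432) ≈ 0.9326
After 'fail': P(defective) = 0.5·0.9326 / (0.5·0.9326 + 0.2·0.0674) ≈ 0.9719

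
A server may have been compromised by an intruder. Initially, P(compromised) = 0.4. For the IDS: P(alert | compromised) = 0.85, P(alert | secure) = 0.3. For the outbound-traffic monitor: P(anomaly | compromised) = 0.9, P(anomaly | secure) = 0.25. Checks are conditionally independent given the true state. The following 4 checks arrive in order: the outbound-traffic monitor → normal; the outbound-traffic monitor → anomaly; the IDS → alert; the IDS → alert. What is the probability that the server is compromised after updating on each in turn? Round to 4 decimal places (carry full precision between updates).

After the outbound-traffic monitor='normal': P(compromised) = 0.1·0.4000 / (0.1·0.4000 + 0.75·0.6000) ≈ 0.0816
After the outbound-traffic monitor='anomaly': P(compromised) = 0.9·0.0816 / (0.9·0.0816 + 0.25·0.9184) ≈ 0.2424
After the IDS='alert': P(compromised) = 0.85·0.2424 / (0.85·0.2424 + 0.3·0.7576) ≈ 0.4755
After the IDS='alert': P(compromised) = 0.85·0.4755 / (0.85·0.4755 + 0.3·0.5245) ≈ 0.7198

0.7198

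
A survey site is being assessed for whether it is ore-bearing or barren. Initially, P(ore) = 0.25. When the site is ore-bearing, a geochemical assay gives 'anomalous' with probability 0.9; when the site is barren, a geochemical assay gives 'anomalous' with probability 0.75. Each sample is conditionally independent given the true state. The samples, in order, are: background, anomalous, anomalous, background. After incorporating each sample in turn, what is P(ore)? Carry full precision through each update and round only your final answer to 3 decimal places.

After 'background': P(ore) = 0.1·0.2500 / (0.1·0.2500 + 0.25·0.7500) ≈ 0.1176
After 'anomalous': P(ore) = 0.9·0.1176 / (0.9·0.1176 + 0.75·0.8824) ≈ 0.1379
After 'anomalous': P(ore) = 0.9·0.1379 / (0.9·0.1379 + 0.75·0.8621) ≈ 0.1611
After 'background': P(ore) = 0.1·0.1611 / (0.1·0.1611 + 0.25·0.8389) ≈ 0.0713

0.071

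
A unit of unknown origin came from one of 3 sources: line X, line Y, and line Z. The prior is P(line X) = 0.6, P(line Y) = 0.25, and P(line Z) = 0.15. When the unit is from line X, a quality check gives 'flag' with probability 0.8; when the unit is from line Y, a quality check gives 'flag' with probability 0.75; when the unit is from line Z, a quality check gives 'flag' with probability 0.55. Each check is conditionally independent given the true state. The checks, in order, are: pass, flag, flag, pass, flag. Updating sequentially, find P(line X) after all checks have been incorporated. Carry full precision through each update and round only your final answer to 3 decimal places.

After 'pass': normaliser = 0.2·0.6000 + 0.25·0.2500 + 0.45·0.1500; P(line X) ≈ 0.4800, P(line Y) ≈ 0.2500, P(line Z) ≈ 0.2700
After 'flag': normaliser = 0.8·0.4800 + 0.75·0.2500 + 0.55·0.2700; P(line X) ≈ 0.5333, P(line Y) ≈ 0.2604, P(line Z) ≈ 0.2062
After 'flag': normaliser = 0.8·0.5333 + 0.75·0.2604 + 0.55·0.2062; P(line X) ≈ 0.5802, P(line Y) ≈ 0.2656, P(line Z) ≈ 0.1542
After 'pass': normaliser = 0.2·0.5802 + 0.25·0.2656 + 0.45·0.1542; P(line X) ≈ 0.4607, P(line Y) ≈ 0.2636, P(line Z) ≈ 0.2756
After 'flag': normaliser = 0.8·0.4607 + 0.75·0.2636 + 0.55·0.2756; P(line X) ≈ 0.5134, P(line Y) ≈ 0.2754, P(line Z) ≈ 0.2112

0.513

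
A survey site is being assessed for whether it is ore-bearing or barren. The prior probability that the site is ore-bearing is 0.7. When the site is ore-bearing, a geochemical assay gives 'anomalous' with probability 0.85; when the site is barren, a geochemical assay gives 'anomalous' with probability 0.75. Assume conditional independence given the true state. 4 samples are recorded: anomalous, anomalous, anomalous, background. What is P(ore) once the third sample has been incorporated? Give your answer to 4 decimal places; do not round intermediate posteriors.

0.7726

After 'anomalous': P(ore) = 0.85·0.7000 / (0.85·0.7000 + 0.75·0.3000) ≈ 0.7256
After 'anomalous': P(ore) = 0.85·0.7256 / (0.85·0.7256 + 0.75·0.2744) ≈ 0.7498
After 'anomalous': P(ore) = 0.85·0.7498 / (0.85·0.7498 + 0.75·0.2502) ≈ 0.7726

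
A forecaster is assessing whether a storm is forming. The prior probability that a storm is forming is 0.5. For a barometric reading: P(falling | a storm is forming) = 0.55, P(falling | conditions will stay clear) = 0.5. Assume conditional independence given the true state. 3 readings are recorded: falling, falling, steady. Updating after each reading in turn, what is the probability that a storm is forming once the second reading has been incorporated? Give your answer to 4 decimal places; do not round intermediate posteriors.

Each posterior becomes the prior for the next update.
After 'falling': P(storm) = 0.55·0.5000 / (0.55·0.5000 + 0.5·0.5000) ≈ 0.5238
After 'falling': P(storm) = 0.55·0.5238 / (0.55·0.5238 + 0.5·0.4762) ≈ 0.5475

0.5475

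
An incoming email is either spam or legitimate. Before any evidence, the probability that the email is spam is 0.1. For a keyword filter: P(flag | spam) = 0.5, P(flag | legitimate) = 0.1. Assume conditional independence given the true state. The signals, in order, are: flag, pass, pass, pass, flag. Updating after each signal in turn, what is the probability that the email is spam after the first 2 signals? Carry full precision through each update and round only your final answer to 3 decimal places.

After 'flag': P(spam) = 0.5·0.1000 / (0.5·0.1000 + 0.1·0.9000) ≈ 0.3571
After 'pass': P(spam) = 0.5·0.3571 / (0.5·0.3571 + 0.9·0.6429) ≈ 0.2358

0.236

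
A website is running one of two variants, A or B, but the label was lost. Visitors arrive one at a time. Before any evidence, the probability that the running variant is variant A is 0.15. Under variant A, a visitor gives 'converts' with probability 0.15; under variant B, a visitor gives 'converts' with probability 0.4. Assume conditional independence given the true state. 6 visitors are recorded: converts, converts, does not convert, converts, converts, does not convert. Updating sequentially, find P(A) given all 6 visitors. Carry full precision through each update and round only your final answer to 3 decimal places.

After 'converts': P(A) = 0.15·0.1500 / (0.15·0.1500 + 0.4·0.8500) ≈ 0.0621
After 'converts': P(A) = 0.15·0.0621 / (0.15·0.0621 + 0.4·0.9379) ≈ 0.0242
After 'does not convert': P(A) = 0.85·0.0242 / (0.85·0.0242 + 0.6·0.9758) ≈ 0.0340
After 'converts': P(A) = 0.15·0.0340 / (0.15·0.0340 + 0.4·0.9660) ≈ 0.0130
After 'converts': P(A) = 0.15·0.0130 / (0.15·0.0130 + 0.4·0.9870) ≈ 0.0049
After 'does not convert': P(A) = 0.85·0.0049 / (0.85·0.0049 + 0.6·0.9951) ≈ 0.0070

0.007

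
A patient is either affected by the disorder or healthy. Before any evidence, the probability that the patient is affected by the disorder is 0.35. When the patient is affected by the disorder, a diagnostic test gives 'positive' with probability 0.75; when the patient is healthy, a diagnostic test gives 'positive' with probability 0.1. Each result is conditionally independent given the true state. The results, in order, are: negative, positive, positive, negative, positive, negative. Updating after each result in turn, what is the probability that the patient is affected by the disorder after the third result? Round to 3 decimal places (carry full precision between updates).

0.894

Each posterior becomes the prior for the next update.
After 'negative': P(affected) = 0.25·0.3500 / (0.25·0.3500 + 0.9·0.6500) ≈ 0.1301
After 'positive': P(affected) = 0.75·0.1301 / (0.75·0.1301 + 0.1·0.8699) ≈ 0.5287
After 'positive': P(affected) = 0.75·0.5287 / (0.75·0.5287 + 0.1·0.4713) ≈ 0.8938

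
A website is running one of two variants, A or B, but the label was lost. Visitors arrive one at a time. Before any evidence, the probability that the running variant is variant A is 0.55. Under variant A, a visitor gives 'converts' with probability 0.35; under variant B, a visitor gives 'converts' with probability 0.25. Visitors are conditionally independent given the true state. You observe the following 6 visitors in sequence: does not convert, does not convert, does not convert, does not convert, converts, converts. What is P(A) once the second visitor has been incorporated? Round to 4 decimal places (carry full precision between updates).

After 'does not convert': P(A) = 0.65·0.5500 / (0.65·0.5500 + 0.75·0.4500) ≈ 0.5144
After 'does not convert': P(A) = 0.65·0.5144 / (0.65·0.5144 + 0.75·0.4856) ≈ 0.4786

0.4786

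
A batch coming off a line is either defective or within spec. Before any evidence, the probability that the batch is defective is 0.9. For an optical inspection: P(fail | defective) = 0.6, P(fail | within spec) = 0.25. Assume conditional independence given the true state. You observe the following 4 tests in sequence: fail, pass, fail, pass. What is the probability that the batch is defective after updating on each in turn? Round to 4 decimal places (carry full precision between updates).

0.9365

After 'fail': P(defective) = 0.6·0.9000 / (0.6·0.9000 + 0.25·0.1000) ≈ 0.9558
After 'pass': P(defective) = 0.4·0.9558 / (0.4·0.9558 + 0.75·0.0442) ≈ 0.9201
After 'fail': P(defective) = 0.6·0.9201 / (0.6·0.9201 + 0.25·0.0799) ≈ 0.9651
After 'pass': P(defective) = 0.4·0.9651 / (0.4·0.9651 + 0.75·0.0349) ≈ 0.9365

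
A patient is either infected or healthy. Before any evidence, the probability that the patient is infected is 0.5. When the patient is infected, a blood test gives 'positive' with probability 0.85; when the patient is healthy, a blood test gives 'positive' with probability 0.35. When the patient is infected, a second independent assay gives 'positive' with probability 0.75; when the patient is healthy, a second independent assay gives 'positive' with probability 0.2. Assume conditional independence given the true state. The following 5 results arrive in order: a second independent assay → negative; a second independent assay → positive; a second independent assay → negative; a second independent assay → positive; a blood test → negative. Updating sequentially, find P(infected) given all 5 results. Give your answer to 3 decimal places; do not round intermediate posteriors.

After a second independent assay='negative': P(infected) = 0.25·0.5000 / (0.25·0.5000 + 0.8·0.5000) ≈ 0.2381
After a second independent assay='positive': P(infected) = 0.75·0.2381 / (0.75·0.2381 + 0.2·0.7619) ≈ 0.5396
After a second independent assay='negative': P(infected) = 0.25·0.5396 / (0.25·0.5396 + 0.8·0.4604) ≈ 0.2680
After a second independent assay='positive': P(infected) = 0.75·0.2680 / (0.75·0.2680 + 0.2·0.7320) ≈ 0.5786
After a blood test='negative': P(infected) = 0.15·0.5786 / (0.15·0.5786 + 0.65·0.4214) ≈ 0.2406

0.241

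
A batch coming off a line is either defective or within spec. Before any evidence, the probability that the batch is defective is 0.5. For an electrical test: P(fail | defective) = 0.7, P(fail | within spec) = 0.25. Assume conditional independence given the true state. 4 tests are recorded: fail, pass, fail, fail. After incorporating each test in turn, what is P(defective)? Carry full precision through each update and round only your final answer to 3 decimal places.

After 'fail': P(defective) = 0.7·0.5000 / (0.7·0.5000 + 0.25·0.5000) ≈ 0.7368
After 'pass': P(defective) = 0.3·0.7368 / (0.3·0.7368 + 0.75·0.2632) ≈ 0.5283
After 'fail': P(defective) = 0.7·0.5283 / (0.7·0.5283 + 0.25·0.4717) ≈ 0.7582
After 'fail': P(defective) = 0.7·0.7582 / (0.7·0.7582 + 0.25·0.2418) ≈ 0.8978

0.898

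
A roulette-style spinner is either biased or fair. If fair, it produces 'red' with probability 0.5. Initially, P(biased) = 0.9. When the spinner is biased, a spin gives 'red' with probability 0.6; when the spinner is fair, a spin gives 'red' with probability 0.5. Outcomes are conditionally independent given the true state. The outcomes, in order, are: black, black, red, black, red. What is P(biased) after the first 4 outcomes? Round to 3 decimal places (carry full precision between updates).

0.847

After 'black': P(biased) = 0.4·0.9000 / (0.4·0.9000 + 0.5·0.1000) ≈ 0.8780
After 'black': P(biased) = 0.4·0.8780 / (0.4·0.8780 + 0.5·0.1220) ≈ 0.8521
After 'red': P(biased) = 0.6·0.8521 / (0.6·0.8521 + 0.5·0.1479) ≈ 0.8736
After 'black': P(biased) = 0.4·0.8736 / (0.4·0.8736 + 0.5·0.1264) ≈ 0.8469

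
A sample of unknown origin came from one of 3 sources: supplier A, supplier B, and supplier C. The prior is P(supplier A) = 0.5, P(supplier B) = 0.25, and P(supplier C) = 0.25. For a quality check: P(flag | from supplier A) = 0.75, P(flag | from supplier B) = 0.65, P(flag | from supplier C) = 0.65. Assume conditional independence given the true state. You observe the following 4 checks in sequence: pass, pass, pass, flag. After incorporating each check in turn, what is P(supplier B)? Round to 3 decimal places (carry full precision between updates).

0.352

After 'pass': normaliser = 0.25·0.5000 + 0.35·0.2500 + 0.35·0.2500; P(supplier A) ≈ 0.4167, P(supplier B) ≈ 0.2917, P(supplier C) ≈ 0.2917
After 'pass': normaliser = 0.25·0.4167 + 0.35·0.2917 + 0.35·0.2917; P(supplier A) ≈ 0.3378, P(supplier B) ≈ 0.3311, P(supplier C) ≈ 0.3311
After 'pass': normaliser = 0.25·0.3378 + 0.35·0.3311 + 0.35·0.3311; P(supplier A) ≈ 0.2671, P(supplier B) ≈ 0.3665, P(supplier C) ≈ 0.3665
After 'flag': normaliser = 0.75·0.2671 + 0.65·0.3665 + 0.65·0.3665; P(supplier A) ≈ 0.2960, P(supplier B) ≈ 0.3520, P(supplier C) ≈ 0.3520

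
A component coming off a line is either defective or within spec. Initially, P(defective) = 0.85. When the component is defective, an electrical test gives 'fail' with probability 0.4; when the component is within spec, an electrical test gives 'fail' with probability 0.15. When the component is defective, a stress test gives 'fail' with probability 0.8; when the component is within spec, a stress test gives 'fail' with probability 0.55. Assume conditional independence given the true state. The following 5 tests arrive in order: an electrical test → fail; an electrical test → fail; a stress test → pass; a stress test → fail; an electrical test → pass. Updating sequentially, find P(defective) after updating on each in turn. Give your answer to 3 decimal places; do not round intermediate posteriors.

0.948

After an electrical test='fail': P(defective) = 0.4·0.8500 / (0.4·0.8500 + 0.15·0.1500) ≈ 0.9379
After an electrical test='fail': P(defective) = 0.4·0.9379 / (0.4·0.9379 + 0.15·0.0621) ≈ 0.9758
After a stress test='pass': P(defective) = 0.2·0.9758 / (0.2·0.9758 + 0.45·0.0242) ≈ 0.9471
After a stress test='fail': P(defective) = 0.8·0.9471 / (0.8·0.9471 + 0.55·0.0529) ≈ 0.9630
After an electrical test='pass': P(defective) = 0.6·0.9630 / (0.6·0.9630 + 0.85·0.0370) ≈ 0.9484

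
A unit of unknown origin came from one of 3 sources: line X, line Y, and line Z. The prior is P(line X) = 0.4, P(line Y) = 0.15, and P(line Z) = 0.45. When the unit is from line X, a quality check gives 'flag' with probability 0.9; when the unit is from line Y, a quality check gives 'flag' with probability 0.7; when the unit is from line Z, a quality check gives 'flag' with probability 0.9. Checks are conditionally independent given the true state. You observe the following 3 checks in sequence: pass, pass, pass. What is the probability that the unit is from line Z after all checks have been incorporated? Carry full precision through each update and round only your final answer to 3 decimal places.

Apply Bayes' rule sequentially, carrying P(line Z) forward.
After 'pass': normaliser = 0.1·0.4000 + 0.3·0.1500 + 0.1·0.4500; P(line X) ≈ 0.3077, P(line Y) ≈ 0.3462, P(line Z) ≈ 0.3462
After 'pass': normaliser = 0.1·0.3077 + 0.3·0.3462 + 0.1·0.3462; P(line X) ≈ 0.1818, P(line Y) ≈ 0.6136, P(line Z) ≈ 0.2045
After 'pass': normaliser = 0.1·0.1818 + 0.3·0.6136 + 0.1·0.2045; P(line X) ≈ 0.0816, P(line Y) ≈ 0.8265, P(line Z) ≈ 0.0918

0.092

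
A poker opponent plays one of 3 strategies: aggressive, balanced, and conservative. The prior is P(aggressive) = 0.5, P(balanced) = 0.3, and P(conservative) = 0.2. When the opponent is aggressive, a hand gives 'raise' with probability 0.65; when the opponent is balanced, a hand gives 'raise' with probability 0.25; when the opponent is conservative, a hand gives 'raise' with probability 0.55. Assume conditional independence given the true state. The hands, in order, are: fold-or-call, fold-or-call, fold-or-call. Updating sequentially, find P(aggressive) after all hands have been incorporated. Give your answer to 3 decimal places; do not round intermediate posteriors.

0.129

Apply Bayes' rule sequentially, carrying P(aggressive) forward.
After 'fold-or-call': normaliser = 0.35·0.5000 + 0.75·0.3000 + 0.45·0.2000; P(aggressive) ≈ 0.3571, P(balanced) ≈ 0.4592, P(conservative) ≈ 0.1837
After 'fold-or-call': normaliser = 0.35·0.3571 + 0.75·0.4592 + 0.45·0.1837; P(aggressive) ≈ 0.2264, P(balanced) ≈ 0.6238, P(conservative) ≈ 0.1497
After 'fold-or-call': normaliser = 0.35·0.2264 + 0.75·0.6238 + 0.45·0.1497; P(aggressive) ≈ 0.1290, P(balanced) ≈ 0.7614, P(conservative) ≈ 0.1096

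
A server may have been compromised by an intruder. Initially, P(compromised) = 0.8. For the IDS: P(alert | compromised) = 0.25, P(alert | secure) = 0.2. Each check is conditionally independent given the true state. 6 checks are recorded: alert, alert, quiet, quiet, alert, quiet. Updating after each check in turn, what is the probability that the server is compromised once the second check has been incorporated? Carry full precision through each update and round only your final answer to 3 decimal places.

0.862

After 'alert': P(compromised) = 0.25·0.8000 / (0.25·0.8000 + 0.2·0.2000) ≈ 0.8333
After 'alert': P(compromised) = 0.25·0.8333 / (0.25·0.8333 + 0.2·0.1667) ≈ 0.8621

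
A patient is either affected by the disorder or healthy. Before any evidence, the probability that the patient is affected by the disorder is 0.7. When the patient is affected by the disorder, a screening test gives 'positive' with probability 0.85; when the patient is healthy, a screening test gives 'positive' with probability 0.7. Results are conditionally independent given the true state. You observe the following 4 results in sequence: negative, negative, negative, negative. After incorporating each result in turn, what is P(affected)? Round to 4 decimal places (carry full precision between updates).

Apply Bayes' rule sequentially, carrying P(affected) forward.
After 'negative': P(affected) = 0.15·0.7000 / (0.15·0.7000 + 0.3·0.3000) ≈ 0.5385
After 'negative': P(affected) = 0.15·0.5385 / (0.15·0.5385 + 0.3·0.4615) ≈ 0.3684
After 'negative': P(affected) = 0.15·0.3684 / (0.15·0.3684 + 0.3·0.6316) ≈ 0.2258
After 'negative': P(affected) = 0.15·0.2258 / (0.15·0.2258 + 0.3·0.7742) ≈ 0.1273

0.1273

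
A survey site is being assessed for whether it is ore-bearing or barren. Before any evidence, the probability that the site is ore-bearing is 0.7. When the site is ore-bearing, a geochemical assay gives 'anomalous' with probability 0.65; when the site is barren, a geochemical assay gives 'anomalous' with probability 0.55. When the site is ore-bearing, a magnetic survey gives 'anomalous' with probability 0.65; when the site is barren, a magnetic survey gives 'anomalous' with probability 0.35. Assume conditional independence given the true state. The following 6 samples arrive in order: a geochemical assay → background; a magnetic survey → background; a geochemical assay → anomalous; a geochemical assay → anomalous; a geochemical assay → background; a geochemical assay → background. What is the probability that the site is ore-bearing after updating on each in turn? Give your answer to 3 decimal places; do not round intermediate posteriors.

0.452

After a geochemical assay='background': P(ore) = 0.35·0.7000 / (0.35·0.7000 + 0.45·0.3000) ≈ 0.6447
After a magnetic survey='background': P(ore) = 0.35·0.6447 / (0.35·0.6447 + 0.65·0.3553) ≈ 0.4942
After a geochemical assay='anomalous': P(ore) = 0.65·0.4942 / (0.65·0.4942 + 0.55·0.5058) ≈ 0.5359
After a geochemical assay='anomalous': P(ore) = 0.65·0.5359 / (0.65·0.5359 + 0.55·0.4641) ≈ 0.5771
After a geochemical assay='background': P(ore) = 0.35·0.5771 / (0.35·0.5771 + 0.45·0.4229) ≈ 0.5149
After a geochemical assay='background': P(ore) = 0.35·0.5149 / (0.35·0.5149 + 0.45·0.4851) ≈ 0.4523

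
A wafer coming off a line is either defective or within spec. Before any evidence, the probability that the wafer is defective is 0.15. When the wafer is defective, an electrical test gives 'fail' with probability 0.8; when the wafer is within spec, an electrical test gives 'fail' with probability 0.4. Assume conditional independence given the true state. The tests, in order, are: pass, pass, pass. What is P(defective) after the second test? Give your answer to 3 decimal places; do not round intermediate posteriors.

0.019

After 'pass': P(defective) = 0.2·0.1500 / (0.2·0.1500 + 0.6·0.8500) ≈ 0.0556
After 'pass': P(defective) = 0.2·0.0556 / (0.2·0.0556 + 0.6·0.9444) ≈ 0.0192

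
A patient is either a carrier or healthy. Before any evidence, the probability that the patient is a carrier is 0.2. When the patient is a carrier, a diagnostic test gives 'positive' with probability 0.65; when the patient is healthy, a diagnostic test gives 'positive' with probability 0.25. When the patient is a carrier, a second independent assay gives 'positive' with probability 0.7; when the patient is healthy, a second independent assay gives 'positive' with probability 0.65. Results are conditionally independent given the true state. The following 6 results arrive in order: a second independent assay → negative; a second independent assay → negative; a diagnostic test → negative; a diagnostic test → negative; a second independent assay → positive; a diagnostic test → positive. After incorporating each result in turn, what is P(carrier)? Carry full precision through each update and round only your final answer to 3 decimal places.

0.101

After a second independent assay='negative': P(carrier) = 0.3·0.2000 / (0.3·0.2000 + 0.35·0.8000) ≈ 0.1765
After a second independent assay='negative': P(carrier) = 0.3·0.1765 / (0.3·0.1765 + 0.35·0.8235) ≈ 0.1552
After a diagnostic test='negative': P(carrier) = 0.35·0.1552 / (0.35·0.1552 + 0.75·0.8448) ≈ 0.0789
After a diagnostic test='negative': P(carrier) = 0.35·0.0789 / (0.35·0.0789 + 0.75·0.9211) ≈ 0.0385
After a second independent assay='positive': P(carrier) = 0.7·0.0385 / (0.7·0.0385 + 0.65·0.9615) ≈ 0.0413
After a diagnostic test='positive': P(carrier) = 0.65·0.0413 / (0.65·0.0413 + 0.25·0.9587) ≈ 0.1007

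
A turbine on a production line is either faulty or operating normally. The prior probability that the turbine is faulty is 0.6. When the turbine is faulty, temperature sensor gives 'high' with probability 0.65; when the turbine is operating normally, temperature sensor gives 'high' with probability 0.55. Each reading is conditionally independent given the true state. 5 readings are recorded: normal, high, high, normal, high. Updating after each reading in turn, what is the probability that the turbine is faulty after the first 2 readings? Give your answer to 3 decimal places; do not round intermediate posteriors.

After 'normal': P(faulty) = 0.35·0.6000 / (0.35·0.6000 + 0.45·0.4000) ≈ 0.5385
After 'high': P(faulty) = 0.65·0.5385 / (0.65·0.5385 + 0.55·0.4615) ≈ 0.5796

0.580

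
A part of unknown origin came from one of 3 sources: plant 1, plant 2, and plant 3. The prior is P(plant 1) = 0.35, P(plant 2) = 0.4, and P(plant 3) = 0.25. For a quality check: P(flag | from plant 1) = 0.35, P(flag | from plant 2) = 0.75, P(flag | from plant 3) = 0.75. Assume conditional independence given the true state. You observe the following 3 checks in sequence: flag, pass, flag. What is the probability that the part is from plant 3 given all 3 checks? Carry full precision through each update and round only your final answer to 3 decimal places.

After 'flag': normaliser = 0.35·0.3500 + 0.75·0.4000 + 0.75·0.2500; P(plant 1) ≈ 0.2008, P(plant 2) ≈ 0.4918, P(plant 3) ≈ 0.3074
After 'pass': normaliser = 0.65·0.2008 + 0.25·0.4918 + 0.25·0.3074; P(plant 1) ≈ 0.3952, P(plant 2) ≈ 0.3722, P(plant 3) ≈ 0.2326
After 'flag': normaliser = 0.35·0.3952 + 0.75·0.3722 + 0.75·0.2326; P(plant 1) ≈ 0.2337, P(plant 2) ≈ 0.4716, P(plant 3) ≈ 0.2947

0.295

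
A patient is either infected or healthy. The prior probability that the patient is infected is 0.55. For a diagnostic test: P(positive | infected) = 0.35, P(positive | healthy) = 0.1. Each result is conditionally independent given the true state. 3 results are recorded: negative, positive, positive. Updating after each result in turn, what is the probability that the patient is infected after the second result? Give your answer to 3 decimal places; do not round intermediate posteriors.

0.755

After 'negative': P(infected) = 0.65·0.5500 / (0.65·0.5500 + 0.9·0.4500) ≈ 0.4689
After 'positive': P(infected) = 0.35·0.4689 / (0.35·0.4689 + 0.1·0.5311) ≈ 0.7555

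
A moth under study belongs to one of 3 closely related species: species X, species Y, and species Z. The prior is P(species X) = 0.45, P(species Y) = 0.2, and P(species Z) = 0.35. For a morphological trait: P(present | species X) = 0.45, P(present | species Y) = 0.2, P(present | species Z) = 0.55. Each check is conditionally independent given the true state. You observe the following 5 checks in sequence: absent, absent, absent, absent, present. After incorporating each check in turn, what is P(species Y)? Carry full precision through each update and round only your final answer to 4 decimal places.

Apply Bayes' rule sequentially, carrying P(species Y) forward.
After 'absent': normaliser = 0.55·0.4500 + 0.8·0.2000 + 0.45·0.3500; P(species X) ≈ 0.4381, P(species Y) ≈ 0.2832, P(species Z) ≈ 0.2788
After 'absent': normaliser = 0.55·0.4381 + 0.8·0.2832 + 0.45·0.2788; P(species X) ≈ 0.4063, P(species Y) ≈ 0.3821, P(species Z) ≈ 0.2116
After 'absent': normaliser = 0.55·0.4063 + 0.8·0.3821 + 0.45·0.2116; P(species X) ≈ 0.3579, P(species Y) ≈ 0.4896, P(species Z) ≈ 0.1525
After 'absent': normaliser = 0.55·0.3579 + 0.8·0.4896 + 0.45·0.1525; P(species X) ≈ 0.2996, P(species Y) ≈ 0.5960, P(species Z) ≈ 0.1044
After 'present': normaliser = 0.45·0.2996 + 0.2·0.5960 + 0.55·0.1044; P(species X) ≈ 0.4329, P(species Y) ≈ 0.3827, P(species Z) ≈ 0.1844

0.3827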